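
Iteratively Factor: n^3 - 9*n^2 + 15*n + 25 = (n - 5)*(n^2 - 4*n - 5) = (n - 5)*(n + 1)*(n - 5)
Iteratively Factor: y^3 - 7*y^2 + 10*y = (y - 2)*(y^2 - 5*y) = (y - 5)*(y - 2)*(y)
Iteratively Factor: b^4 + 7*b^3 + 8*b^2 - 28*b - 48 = (b - 2)*(b^3 + 9*b^2 + 26*b + 24) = (b - 2)*(b + 2)*(b^2 + 7*b + 12) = (b - 2)*(b + 2)*(b + 3)*(b + 4)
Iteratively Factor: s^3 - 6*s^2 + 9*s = (s - 3)*(s^2 - 3*s) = s*(s - 3)*(s - 3)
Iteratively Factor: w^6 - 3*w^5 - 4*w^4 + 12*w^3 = (w - 3)*(w^5 - 4*w^3) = w*(w - 3)*(w^4 - 4*w^2) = w*(w - 3)*(w + 2)*(w^3 - 2*w^2) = w^2*(w - 3)*(w + 2)*(w^2 - 2*w) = w^3*(w - 3)*(w + 2)*(w - 2)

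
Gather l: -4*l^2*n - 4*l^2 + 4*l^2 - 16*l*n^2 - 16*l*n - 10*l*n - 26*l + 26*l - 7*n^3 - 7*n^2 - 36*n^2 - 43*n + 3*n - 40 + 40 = -4*l^2*n + l*(-16*n^2 - 26*n) - 7*n^3 - 43*n^2 - 40*n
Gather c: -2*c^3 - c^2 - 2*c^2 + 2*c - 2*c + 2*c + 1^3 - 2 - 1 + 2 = -2*c^3 - 3*c^2 + 2*c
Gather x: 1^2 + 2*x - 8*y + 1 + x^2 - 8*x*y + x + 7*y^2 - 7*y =x^2 + x*(3 - 8*y) + 7*y^2 - 15*y + 2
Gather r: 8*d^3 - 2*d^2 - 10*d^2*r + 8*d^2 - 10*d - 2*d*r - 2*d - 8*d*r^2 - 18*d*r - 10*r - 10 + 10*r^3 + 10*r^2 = 8*d^3 + 6*d^2 - 12*d + 10*r^3 + r^2*(10 - 8*d) + r*(-10*d^2 - 20*d - 10) - 10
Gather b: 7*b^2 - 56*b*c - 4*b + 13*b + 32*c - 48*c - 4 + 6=7*b^2 + b*(9 - 56*c) - 16*c + 2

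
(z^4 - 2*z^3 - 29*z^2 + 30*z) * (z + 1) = z^5 - z^4 - 31*z^3 + z^2 + 30*z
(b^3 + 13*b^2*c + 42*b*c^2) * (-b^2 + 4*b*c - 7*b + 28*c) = -b^5 - 9*b^4*c - 7*b^4 + 10*b^3*c^2 - 63*b^3*c + 168*b^2*c^3 + 70*b^2*c^2 + 1176*b*c^3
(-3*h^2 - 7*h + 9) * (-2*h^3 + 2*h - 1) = 6*h^5 + 14*h^4 - 24*h^3 - 11*h^2 + 25*h - 9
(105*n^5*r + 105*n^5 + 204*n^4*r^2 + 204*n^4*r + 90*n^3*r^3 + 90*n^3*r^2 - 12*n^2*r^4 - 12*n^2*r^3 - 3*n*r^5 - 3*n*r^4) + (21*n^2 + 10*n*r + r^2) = 105*n^5*r + 105*n^5 + 204*n^4*r^2 + 204*n^4*r + 90*n^3*r^3 + 90*n^3*r^2 - 12*n^2*r^4 - 12*n^2*r^3 + 21*n^2 - 3*n*r^5 - 3*n*r^4 + 10*n*r + r^2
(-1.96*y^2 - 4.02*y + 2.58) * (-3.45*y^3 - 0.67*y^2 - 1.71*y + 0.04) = 6.762*y^5 + 15.1822*y^4 - 2.856*y^3 + 5.0672*y^2 - 4.5726*y + 0.1032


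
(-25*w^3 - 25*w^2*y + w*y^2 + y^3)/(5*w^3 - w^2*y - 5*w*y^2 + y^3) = (5*w + y)/(-w + y)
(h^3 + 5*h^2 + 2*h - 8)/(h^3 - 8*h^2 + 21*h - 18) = (h^3 + 5*h^2 + 2*h - 8)/(h^3 - 8*h^2 + 21*h - 18)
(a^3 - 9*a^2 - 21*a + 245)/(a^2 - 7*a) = a - 2 - 35/a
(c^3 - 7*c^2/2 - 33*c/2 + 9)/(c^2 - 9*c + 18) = (2*c^2 + 5*c - 3)/(2*(c - 3))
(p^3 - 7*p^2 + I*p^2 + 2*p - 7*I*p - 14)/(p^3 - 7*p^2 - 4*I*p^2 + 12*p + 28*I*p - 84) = (p - I)/(p - 6*I)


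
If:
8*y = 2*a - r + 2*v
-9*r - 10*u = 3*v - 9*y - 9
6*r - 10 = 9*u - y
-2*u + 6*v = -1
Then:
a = 86*y/21 + 533/588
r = 10*y/21 + 391/294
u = 3*y/7 - 11/49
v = y/7 - 71/294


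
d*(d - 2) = d^2 - 2*d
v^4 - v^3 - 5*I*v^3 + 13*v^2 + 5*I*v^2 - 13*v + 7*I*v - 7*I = (v - 1)*(v - 7*I)*(v + I)^2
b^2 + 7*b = b*(b + 7)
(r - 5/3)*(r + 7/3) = r^2 + 2*r/3 - 35/9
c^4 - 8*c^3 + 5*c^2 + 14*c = c*(c - 7)*(c - 2)*(c + 1)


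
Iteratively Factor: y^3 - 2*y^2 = (y - 2)*(y^2) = y*(y - 2)*(y)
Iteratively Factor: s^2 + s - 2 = (s - 1)*(s + 2)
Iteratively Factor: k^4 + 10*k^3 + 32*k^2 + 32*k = (k + 2)*(k^3 + 8*k^2 + 16*k) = (k + 2)*(k + 4)*(k^2 + 4*k) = k*(k + 2)*(k + 4)*(k + 4)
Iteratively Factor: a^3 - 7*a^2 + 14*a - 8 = (a - 1)*(a^2 - 6*a + 8) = (a - 2)*(a - 1)*(a - 4)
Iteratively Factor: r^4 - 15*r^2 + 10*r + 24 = (r - 2)*(r^3 + 2*r^2 - 11*r - 12) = (r - 2)*(r + 4)*(r^2 - 2*r - 3) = (r - 2)*(r + 1)*(r + 4)*(r - 3)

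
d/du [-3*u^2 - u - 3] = -6*u - 1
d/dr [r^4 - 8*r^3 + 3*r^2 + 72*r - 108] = 4*r^3 - 24*r^2 + 6*r + 72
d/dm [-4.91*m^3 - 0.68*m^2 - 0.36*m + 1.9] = -14.73*m^2 - 1.36*m - 0.36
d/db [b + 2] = 1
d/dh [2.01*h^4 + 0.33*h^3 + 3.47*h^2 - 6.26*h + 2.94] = 8.04*h^3 + 0.99*h^2 + 6.94*h - 6.26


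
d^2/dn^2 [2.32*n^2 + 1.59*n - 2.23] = 4.64000000000000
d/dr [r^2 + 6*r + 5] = 2*r + 6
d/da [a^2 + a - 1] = 2*a + 1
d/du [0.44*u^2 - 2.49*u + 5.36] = 0.88*u - 2.49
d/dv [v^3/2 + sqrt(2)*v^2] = v*(3*v + 4*sqrt(2))/2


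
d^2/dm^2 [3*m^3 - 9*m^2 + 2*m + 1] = 18*m - 18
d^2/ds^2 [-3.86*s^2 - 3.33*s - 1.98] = -7.72000000000000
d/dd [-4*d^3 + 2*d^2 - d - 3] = -12*d^2 + 4*d - 1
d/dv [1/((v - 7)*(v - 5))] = 2*(6 - v)/(v^4 - 24*v^3 + 214*v^2 - 840*v + 1225)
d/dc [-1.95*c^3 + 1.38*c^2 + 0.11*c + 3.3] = -5.85*c^2 + 2.76*c + 0.11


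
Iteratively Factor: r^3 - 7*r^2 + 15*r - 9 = (r - 1)*(r^2 - 6*r + 9) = (r - 3)*(r - 1)*(r - 3)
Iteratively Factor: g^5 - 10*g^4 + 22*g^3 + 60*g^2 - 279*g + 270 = (g - 2)*(g^4 - 8*g^3 + 6*g^2 + 72*g - 135) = (g - 2)*(g + 3)*(g^3 - 11*g^2 + 39*g - 45) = (g - 5)*(g - 2)*(g + 3)*(g^2 - 6*g + 9) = (g - 5)*(g - 3)*(g - 2)*(g + 3)*(g - 3)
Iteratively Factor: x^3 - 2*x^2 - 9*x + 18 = (x + 3)*(x^2 - 5*x + 6) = (x - 3)*(x + 3)*(x - 2)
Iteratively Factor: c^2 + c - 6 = (c - 2)*(c + 3)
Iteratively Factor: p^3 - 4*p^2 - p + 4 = (p + 1)*(p^2 - 5*p + 4) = (p - 1)*(p + 1)*(p - 4)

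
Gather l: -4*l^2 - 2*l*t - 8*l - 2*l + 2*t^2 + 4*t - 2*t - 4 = -4*l^2 + l*(-2*t - 10) + 2*t^2 + 2*t - 4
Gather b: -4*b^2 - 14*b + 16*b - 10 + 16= -4*b^2 + 2*b + 6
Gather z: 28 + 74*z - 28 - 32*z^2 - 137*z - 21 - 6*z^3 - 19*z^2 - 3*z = -6*z^3 - 51*z^2 - 66*z - 21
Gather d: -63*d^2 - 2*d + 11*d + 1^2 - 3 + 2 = -63*d^2 + 9*d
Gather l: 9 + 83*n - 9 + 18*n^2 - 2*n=18*n^2 + 81*n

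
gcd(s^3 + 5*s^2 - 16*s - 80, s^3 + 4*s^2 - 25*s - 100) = s^2 + 9*s + 20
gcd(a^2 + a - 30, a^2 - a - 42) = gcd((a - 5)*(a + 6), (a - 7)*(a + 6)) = a + 6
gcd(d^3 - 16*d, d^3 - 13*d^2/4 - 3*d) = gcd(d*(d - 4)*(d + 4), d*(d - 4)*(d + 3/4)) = d^2 - 4*d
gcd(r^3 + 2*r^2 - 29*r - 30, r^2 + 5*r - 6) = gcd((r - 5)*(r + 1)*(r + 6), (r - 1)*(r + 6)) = r + 6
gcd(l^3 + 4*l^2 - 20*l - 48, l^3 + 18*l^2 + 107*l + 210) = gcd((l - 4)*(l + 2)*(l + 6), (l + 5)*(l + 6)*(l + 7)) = l + 6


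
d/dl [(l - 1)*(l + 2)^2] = 3*l*(l + 2)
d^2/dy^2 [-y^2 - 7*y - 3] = -2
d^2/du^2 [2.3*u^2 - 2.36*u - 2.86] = 4.60000000000000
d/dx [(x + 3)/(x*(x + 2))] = (-x^2 - 6*x - 6)/(x^2*(x^2 + 4*x + 4))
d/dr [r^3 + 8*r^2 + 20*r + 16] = 3*r^2 + 16*r + 20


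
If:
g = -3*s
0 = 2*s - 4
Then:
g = -6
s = 2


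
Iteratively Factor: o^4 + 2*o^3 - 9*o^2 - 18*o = (o + 3)*(o^3 - o^2 - 6*o) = (o + 2)*(o + 3)*(o^2 - 3*o) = (o - 3)*(o + 2)*(o + 3)*(o)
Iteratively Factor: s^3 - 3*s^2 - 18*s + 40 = (s + 4)*(s^2 - 7*s + 10) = (s - 5)*(s + 4)*(s - 2)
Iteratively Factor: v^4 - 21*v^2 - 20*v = (v)*(v^3 - 21*v - 20) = v*(v + 4)*(v^2 - 4*v - 5) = v*(v + 1)*(v + 4)*(v - 5)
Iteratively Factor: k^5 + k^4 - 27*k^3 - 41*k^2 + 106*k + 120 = (k + 4)*(k^4 - 3*k^3 - 15*k^2 + 19*k + 30) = (k + 1)*(k + 4)*(k^3 - 4*k^2 - 11*k + 30) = (k - 2)*(k + 1)*(k + 4)*(k^2 - 2*k - 15) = (k - 2)*(k + 1)*(k + 3)*(k + 4)*(k - 5)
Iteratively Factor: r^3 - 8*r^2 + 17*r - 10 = (r - 5)*(r^2 - 3*r + 2) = (r - 5)*(r - 1)*(r - 2)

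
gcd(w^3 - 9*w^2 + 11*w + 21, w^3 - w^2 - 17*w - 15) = w + 1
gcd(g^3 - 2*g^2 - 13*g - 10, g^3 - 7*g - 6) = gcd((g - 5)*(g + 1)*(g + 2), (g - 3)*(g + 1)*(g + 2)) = g^2 + 3*g + 2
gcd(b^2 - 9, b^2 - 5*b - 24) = b + 3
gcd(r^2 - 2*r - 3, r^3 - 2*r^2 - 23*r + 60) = r - 3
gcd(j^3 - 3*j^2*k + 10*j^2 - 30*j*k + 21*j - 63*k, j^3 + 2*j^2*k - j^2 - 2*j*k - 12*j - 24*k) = j + 3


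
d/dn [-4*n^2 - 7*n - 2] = -8*n - 7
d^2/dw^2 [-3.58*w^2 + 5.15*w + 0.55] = -7.16000000000000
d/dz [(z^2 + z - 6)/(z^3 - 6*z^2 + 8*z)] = (-z^2 - 6*z + 12)/(z^2*(z^2 - 8*z + 16))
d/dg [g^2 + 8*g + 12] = 2*g + 8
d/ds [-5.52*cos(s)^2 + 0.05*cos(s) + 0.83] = (11.04*cos(s) - 0.05)*sin(s)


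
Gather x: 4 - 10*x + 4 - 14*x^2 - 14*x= -14*x^2 - 24*x + 8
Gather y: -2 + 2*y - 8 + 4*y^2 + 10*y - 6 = 4*y^2 + 12*y - 16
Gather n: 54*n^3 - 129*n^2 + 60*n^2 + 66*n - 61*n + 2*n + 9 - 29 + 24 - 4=54*n^3 - 69*n^2 + 7*n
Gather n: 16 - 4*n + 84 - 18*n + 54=154 - 22*n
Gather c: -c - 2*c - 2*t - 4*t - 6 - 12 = -3*c - 6*t - 18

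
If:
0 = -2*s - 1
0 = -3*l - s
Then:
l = 1/6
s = -1/2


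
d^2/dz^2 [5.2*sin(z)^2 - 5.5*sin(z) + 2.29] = 5.5*sin(z) + 10.4*cos(2*z)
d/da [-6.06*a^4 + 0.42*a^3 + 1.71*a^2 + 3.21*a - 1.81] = -24.24*a^3 + 1.26*a^2 + 3.42*a + 3.21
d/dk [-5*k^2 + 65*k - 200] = 65 - 10*k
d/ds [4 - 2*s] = -2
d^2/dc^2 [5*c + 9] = 0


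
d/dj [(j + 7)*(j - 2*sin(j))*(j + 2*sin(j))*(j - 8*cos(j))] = (j + 7)*(j - 2*sin(j))*(j + 2*sin(j))*(8*sin(j) + 1) + (j + 7)*(j - 2*sin(j))*(j - 8*cos(j))*(2*cos(j) + 1) - (j + 7)*(j + 2*sin(j))*(j - 8*cos(j))*(2*cos(j) - 1) + (j - 2*sin(j))*(j + 2*sin(j))*(j - 8*cos(j))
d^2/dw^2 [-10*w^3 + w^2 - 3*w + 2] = 2 - 60*w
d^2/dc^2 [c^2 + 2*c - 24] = 2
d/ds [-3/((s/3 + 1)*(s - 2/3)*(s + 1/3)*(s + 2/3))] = 486*(54*s^3 + 135*s^2 + 15*s - 20)/(729*s^8 + 4860*s^7 + 8910*s^6 + 540*s^5 - 7623*s^4 - 3360*s^3 + 1240*s^2 + 960*s + 144)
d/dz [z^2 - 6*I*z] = 2*z - 6*I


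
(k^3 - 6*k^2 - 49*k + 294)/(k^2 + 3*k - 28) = (k^2 - 13*k + 42)/(k - 4)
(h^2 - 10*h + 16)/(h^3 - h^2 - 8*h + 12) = (h - 8)/(h^2 + h - 6)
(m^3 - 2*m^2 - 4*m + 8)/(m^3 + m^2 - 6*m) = (m^2 - 4)/(m*(m + 3))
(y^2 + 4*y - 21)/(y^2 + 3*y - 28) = (y - 3)/(y - 4)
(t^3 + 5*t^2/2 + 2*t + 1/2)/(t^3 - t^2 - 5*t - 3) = (t + 1/2)/(t - 3)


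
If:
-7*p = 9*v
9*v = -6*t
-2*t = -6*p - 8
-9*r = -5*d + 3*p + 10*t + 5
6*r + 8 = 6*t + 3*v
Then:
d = -597/55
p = -24/11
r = -100/33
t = -28/11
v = 56/33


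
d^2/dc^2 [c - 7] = 0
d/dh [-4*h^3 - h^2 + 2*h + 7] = -12*h^2 - 2*h + 2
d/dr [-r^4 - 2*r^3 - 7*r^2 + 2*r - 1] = -4*r^3 - 6*r^2 - 14*r + 2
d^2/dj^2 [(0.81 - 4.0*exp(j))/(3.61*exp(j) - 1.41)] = (-9.80439899999999*exp(j) - 3.829419)*exp(j)/(47.045881*exp(3*j) - 55.125783*exp(2*j) + 21.531123*exp(j) - 2.803221)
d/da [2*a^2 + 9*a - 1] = 4*a + 9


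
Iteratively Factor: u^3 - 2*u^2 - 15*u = (u)*(u^2 - 2*u - 15) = u*(u + 3)*(u - 5)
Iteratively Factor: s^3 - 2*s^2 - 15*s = (s)*(s^2 - 2*s - 15) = s*(s + 3)*(s - 5)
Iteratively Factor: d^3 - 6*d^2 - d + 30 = (d - 3)*(d^2 - 3*d - 10) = (d - 5)*(d - 3)*(d + 2)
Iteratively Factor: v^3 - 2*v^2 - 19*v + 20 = (v - 1)*(v^2 - v - 20) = (v - 1)*(v + 4)*(v - 5)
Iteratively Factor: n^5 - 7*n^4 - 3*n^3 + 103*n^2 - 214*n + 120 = (n - 2)*(n^4 - 5*n^3 - 13*n^2 + 77*n - 60) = (n - 2)*(n + 4)*(n^3 - 9*n^2 + 23*n - 15) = (n - 3)*(n - 2)*(n + 4)*(n^2 - 6*n + 5) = (n - 5)*(n - 3)*(n - 2)*(n + 4)*(n - 1)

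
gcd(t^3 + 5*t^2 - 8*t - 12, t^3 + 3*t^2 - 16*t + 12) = t^2 + 4*t - 12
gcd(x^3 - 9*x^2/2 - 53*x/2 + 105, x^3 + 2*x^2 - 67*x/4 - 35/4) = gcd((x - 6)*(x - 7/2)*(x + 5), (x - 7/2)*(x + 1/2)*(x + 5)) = x^2 + 3*x/2 - 35/2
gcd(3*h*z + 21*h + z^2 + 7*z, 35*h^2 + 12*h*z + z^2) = 1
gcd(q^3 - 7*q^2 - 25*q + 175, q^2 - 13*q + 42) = q - 7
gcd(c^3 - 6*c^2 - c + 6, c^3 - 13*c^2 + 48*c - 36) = c^2 - 7*c + 6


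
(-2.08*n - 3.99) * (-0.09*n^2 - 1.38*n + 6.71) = 0.1872*n^3 + 3.2295*n^2 - 8.4506*n - 26.7729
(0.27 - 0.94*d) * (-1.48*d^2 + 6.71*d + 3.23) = 1.3912*d^3 - 6.707*d^2 - 1.2245*d + 0.8721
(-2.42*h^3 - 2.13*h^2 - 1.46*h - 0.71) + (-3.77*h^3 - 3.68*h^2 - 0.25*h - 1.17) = -6.19*h^3 - 5.81*h^2 - 1.71*h - 1.88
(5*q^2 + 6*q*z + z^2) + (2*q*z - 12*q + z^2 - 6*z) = 5*q^2 + 8*q*z - 12*q + 2*z^2 - 6*z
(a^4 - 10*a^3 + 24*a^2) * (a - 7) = a^5 - 17*a^4 + 94*a^3 - 168*a^2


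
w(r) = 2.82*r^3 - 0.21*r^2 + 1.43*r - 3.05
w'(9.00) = 682.91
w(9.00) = 2048.59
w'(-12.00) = 1224.71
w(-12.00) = -4923.41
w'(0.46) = 3.03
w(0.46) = -2.16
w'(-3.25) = 92.15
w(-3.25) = -106.72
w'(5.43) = 248.59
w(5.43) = 450.01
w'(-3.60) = 112.58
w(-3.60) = -142.49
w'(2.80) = 66.58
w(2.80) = 61.21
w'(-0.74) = 6.37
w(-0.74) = -5.37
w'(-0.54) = 4.12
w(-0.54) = -4.33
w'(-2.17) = 42.18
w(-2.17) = -35.96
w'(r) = 8.46*r^2 - 0.42*r + 1.43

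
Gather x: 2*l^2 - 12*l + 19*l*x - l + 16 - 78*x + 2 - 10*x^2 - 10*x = 2*l^2 - 13*l - 10*x^2 + x*(19*l - 88) + 18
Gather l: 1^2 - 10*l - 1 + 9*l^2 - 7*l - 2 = 9*l^2 - 17*l - 2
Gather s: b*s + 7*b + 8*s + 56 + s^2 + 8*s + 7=7*b + s^2 + s*(b + 16) + 63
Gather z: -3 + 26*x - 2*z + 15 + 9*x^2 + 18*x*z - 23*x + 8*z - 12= 9*x^2 + 3*x + z*(18*x + 6)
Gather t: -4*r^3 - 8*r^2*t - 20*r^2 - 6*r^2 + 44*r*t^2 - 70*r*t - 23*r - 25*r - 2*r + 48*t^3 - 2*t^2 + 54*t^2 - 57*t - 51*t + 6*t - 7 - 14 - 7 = -4*r^3 - 26*r^2 - 50*r + 48*t^3 + t^2*(44*r + 52) + t*(-8*r^2 - 70*r - 102) - 28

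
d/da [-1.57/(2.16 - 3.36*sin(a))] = -5.2752*cos(a)/(3.36*sin(a) - 2.16)^2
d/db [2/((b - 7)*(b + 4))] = 2*(3 - 2*b)/(b^4 - 6*b^3 - 47*b^2 + 168*b + 784)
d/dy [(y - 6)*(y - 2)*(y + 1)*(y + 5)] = 4*y^3 - 6*y^2 - 62*y + 32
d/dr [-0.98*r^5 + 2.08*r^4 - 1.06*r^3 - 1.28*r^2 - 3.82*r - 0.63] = -4.9*r^4 + 8.32*r^3 - 3.18*r^2 - 2.56*r - 3.82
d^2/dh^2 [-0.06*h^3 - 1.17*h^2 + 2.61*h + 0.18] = -0.36*h - 2.34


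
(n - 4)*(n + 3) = n^2 - n - 12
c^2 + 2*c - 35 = (c - 5)*(c + 7)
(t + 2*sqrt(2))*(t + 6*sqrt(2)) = t^2 + 8*sqrt(2)*t + 24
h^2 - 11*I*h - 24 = (h - 8*I)*(h - 3*I)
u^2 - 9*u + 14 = (u - 7)*(u - 2)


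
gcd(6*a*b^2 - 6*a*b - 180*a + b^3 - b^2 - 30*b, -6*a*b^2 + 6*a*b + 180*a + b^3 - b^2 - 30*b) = b^2 - b - 30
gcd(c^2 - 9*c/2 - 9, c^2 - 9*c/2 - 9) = c^2 - 9*c/2 - 9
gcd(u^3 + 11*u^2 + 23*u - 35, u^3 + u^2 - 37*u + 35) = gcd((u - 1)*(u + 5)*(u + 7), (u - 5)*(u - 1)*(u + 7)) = u^2 + 6*u - 7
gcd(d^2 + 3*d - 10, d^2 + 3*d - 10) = d^2 + 3*d - 10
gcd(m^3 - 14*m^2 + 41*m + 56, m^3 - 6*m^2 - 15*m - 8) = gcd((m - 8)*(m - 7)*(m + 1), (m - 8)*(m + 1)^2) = m^2 - 7*m - 8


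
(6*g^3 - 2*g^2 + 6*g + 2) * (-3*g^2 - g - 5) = -18*g^5 - 46*g^3 - 2*g^2 - 32*g - 10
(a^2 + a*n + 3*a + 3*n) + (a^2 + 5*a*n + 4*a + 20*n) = 2*a^2 + 6*a*n + 7*a + 23*n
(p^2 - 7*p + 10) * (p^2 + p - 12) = p^4 - 6*p^3 - 9*p^2 + 94*p - 120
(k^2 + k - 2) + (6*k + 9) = k^2 + 7*k + 7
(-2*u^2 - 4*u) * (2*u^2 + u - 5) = -4*u^4 - 10*u^3 + 6*u^2 + 20*u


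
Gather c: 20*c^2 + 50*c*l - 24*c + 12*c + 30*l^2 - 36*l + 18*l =20*c^2 + c*(50*l - 12) + 30*l^2 - 18*l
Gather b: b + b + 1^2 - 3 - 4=2*b - 6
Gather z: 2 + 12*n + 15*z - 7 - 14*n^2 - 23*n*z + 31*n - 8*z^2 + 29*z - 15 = -14*n^2 + 43*n - 8*z^2 + z*(44 - 23*n) - 20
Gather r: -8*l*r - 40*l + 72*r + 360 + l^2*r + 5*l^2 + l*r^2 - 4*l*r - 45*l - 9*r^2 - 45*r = 5*l^2 - 85*l + r^2*(l - 9) + r*(l^2 - 12*l + 27) + 360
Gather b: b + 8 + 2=b + 10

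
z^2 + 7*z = z*(z + 7)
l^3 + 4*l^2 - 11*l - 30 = (l - 3)*(l + 2)*(l + 5)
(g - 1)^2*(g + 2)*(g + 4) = g^4 + 4*g^3 - 3*g^2 - 10*g + 8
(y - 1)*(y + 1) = y^2 - 1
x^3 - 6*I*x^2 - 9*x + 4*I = (x - 4*I)*(x - I)^2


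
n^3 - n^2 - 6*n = n*(n - 3)*(n + 2)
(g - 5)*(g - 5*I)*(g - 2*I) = g^3 - 5*g^2 - 7*I*g^2 - 10*g + 35*I*g + 50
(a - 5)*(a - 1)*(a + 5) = a^3 - a^2 - 25*a + 25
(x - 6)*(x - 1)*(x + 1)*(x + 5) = x^4 - x^3 - 31*x^2 + x + 30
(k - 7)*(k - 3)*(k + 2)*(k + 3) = k^4 - 5*k^3 - 23*k^2 + 45*k + 126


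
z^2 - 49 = (z - 7)*(z + 7)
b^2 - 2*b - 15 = (b - 5)*(b + 3)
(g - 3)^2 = g^2 - 6*g + 9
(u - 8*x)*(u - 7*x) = u^2 - 15*u*x + 56*x^2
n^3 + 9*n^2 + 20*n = n*(n + 4)*(n + 5)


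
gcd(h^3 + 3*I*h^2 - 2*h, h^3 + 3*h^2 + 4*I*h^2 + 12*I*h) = h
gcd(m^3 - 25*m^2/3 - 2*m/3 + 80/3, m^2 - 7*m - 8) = m - 8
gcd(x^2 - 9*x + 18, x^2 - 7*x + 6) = x - 6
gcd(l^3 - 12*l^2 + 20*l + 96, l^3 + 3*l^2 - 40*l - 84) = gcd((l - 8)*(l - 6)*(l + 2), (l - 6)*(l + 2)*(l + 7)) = l^2 - 4*l - 12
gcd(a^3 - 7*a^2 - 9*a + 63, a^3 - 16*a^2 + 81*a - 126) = a^2 - 10*a + 21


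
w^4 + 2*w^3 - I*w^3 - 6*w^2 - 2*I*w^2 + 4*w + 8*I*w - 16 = (w - 2)*(w + 4)*(w - 2*I)*(w + I)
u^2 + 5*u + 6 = (u + 2)*(u + 3)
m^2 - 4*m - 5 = (m - 5)*(m + 1)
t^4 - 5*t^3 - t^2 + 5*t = t*(t - 5)*(t - 1)*(t + 1)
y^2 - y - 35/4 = (y - 7/2)*(y + 5/2)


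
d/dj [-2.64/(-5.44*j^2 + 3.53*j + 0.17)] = (9.3192 - 28.7232*j)/(-5.44*j^2 + 3.53*j + 0.17)^2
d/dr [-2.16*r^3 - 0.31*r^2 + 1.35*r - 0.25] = -6.48*r^2 - 0.62*r + 1.35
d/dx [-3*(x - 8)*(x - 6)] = 42 - 6*x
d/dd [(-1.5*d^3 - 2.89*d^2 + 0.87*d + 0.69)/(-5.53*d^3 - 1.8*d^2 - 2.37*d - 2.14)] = (3.5527136788005e-15*d^5 - 13.2817*d^4 + 16.7322*d^3 + 29.4924*d^2 + 14.8532*d - 0.2265)/(30.5809*d^6 + 19.908*d^5 + 29.4522*d^4 + 32.2004*d^3 + 13.3209*d^2 + 10.1436*d + 4.5796)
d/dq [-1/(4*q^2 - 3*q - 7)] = (8*q - 3)/(-4*q^2 + 3*q + 7)^2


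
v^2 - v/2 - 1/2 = (v - 1)*(v + 1/2)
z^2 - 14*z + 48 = (z - 8)*(z - 6)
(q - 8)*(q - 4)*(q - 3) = q^3 - 15*q^2 + 68*q - 96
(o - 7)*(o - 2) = o^2 - 9*o + 14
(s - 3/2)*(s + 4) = s^2 + 5*s/2 - 6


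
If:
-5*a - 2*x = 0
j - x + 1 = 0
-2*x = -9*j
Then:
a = -18/35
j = 2/7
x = 9/7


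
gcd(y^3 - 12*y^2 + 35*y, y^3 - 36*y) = y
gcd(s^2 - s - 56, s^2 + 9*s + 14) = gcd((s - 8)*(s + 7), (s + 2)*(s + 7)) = s + 7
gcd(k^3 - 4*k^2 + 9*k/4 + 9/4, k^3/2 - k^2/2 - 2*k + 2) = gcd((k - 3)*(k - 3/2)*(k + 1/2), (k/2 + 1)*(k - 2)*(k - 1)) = 1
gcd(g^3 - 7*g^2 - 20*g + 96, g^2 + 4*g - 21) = g - 3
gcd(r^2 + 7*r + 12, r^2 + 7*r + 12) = r^2 + 7*r + 12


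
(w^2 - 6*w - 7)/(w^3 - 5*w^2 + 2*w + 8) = (w - 7)/(w^2 - 6*w + 8)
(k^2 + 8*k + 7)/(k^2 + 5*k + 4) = (k + 7)/(k + 4)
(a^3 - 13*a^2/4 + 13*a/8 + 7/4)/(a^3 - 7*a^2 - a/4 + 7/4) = (4*a^2 - 15*a + 14)/(2*(2*a^2 - 15*a + 7))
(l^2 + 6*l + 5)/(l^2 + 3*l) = (l^2 + 6*l + 5)/(l*(l + 3))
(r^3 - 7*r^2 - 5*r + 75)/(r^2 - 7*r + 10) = (r^2 - 2*r - 15)/(r - 2)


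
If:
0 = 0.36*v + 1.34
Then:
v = -3.72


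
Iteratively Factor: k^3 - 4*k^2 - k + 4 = (k - 4)*(k^2 - 1) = (k - 4)*(k + 1)*(k - 1)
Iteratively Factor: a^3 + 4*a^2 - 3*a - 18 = (a + 3)*(a^2 + a - 6) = (a - 2)*(a + 3)*(a + 3)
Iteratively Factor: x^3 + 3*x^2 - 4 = (x + 2)*(x^2 + x - 2) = (x + 2)^2*(x - 1)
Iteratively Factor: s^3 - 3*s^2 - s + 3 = (s - 3)*(s^2 - 1) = (s - 3)*(s + 1)*(s - 1)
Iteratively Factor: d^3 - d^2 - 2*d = (d + 1)*(d^2 - 2*d) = d*(d + 1)*(d - 2)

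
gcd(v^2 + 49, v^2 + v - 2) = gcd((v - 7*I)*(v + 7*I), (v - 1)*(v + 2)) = 1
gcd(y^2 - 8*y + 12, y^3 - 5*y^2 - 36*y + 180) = y - 6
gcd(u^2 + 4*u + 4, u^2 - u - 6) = u + 2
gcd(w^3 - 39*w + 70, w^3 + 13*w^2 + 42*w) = w + 7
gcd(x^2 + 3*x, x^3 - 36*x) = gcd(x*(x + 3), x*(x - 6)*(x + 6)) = x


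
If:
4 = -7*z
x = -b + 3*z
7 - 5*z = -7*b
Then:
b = -69/49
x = -15/49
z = -4/7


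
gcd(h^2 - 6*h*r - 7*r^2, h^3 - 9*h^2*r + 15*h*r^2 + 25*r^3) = h + r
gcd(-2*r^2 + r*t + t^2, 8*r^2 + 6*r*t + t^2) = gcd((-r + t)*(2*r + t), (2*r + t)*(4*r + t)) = 2*r + t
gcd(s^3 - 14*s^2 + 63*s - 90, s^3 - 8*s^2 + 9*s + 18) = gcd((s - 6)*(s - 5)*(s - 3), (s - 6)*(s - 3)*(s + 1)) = s^2 - 9*s + 18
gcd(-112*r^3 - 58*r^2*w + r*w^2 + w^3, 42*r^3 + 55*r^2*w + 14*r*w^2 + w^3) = 7*r + w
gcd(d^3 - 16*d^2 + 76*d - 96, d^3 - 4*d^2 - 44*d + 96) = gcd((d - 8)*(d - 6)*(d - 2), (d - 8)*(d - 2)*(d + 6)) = d^2 - 10*d + 16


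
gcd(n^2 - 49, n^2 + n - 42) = n + 7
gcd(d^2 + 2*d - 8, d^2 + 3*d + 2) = 1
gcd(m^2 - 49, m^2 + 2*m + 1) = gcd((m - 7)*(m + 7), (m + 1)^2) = 1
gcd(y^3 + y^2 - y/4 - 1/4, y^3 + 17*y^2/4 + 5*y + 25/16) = y + 1/2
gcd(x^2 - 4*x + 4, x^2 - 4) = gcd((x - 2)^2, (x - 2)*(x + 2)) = x - 2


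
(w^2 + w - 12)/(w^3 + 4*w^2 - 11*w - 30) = (w + 4)/(w^2 + 7*w + 10)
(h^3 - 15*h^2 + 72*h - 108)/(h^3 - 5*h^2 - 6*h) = (h^2 - 9*h + 18)/(h*(h + 1))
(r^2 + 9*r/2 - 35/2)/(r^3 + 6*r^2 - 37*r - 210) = (r - 5/2)/(r^2 - r - 30)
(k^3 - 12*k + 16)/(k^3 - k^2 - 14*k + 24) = (k - 2)/(k - 3)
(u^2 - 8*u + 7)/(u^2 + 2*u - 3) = (u - 7)/(u + 3)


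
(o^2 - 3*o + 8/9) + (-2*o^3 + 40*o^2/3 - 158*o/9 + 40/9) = -2*o^3 + 43*o^2/3 - 185*o/9 + 16/3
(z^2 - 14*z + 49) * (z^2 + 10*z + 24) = z^4 - 4*z^3 - 67*z^2 + 154*z + 1176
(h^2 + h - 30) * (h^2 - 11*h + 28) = h^4 - 10*h^3 - 13*h^2 + 358*h - 840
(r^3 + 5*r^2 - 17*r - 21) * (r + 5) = r^4 + 10*r^3 + 8*r^2 - 106*r - 105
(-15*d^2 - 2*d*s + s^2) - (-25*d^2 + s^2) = 10*d^2 - 2*d*s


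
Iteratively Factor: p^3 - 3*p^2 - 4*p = (p)*(p^2 - 3*p - 4) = p*(p + 1)*(p - 4)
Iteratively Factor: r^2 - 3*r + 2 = (r - 1)*(r - 2)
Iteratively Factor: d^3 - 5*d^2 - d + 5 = (d + 1)*(d^2 - 6*d + 5) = (d - 5)*(d + 1)*(d - 1)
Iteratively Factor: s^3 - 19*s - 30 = (s + 2)*(s^2 - 2*s - 15) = (s - 5)*(s + 2)*(s + 3)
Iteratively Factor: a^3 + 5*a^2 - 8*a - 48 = (a + 4)*(a^2 + a - 12) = (a + 4)^2*(a - 3)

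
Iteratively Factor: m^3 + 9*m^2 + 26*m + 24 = (m + 3)*(m^2 + 6*m + 8) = (m + 3)*(m + 4)*(m + 2)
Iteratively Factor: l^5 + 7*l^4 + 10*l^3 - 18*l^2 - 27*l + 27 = (l + 3)*(l^4 + 4*l^3 - 2*l^2 - 12*l + 9) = (l + 3)^2*(l^3 + l^2 - 5*l + 3) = (l - 1)*(l + 3)^2*(l^2 + 2*l - 3) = (l - 1)*(l + 3)^3*(l - 1)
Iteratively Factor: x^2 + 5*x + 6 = (x + 2)*(x + 3)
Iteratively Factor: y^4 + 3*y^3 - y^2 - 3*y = (y - 1)*(y^3 + 4*y^2 + 3*y) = (y - 1)*(y + 3)*(y^2 + y) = y*(y - 1)*(y + 3)*(y + 1)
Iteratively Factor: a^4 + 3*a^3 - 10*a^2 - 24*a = (a + 2)*(a^3 + a^2 - 12*a) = (a + 2)*(a + 4)*(a^2 - 3*a) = (a - 3)*(a + 2)*(a + 4)*(a)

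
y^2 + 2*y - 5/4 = (y - 1/2)*(y + 5/2)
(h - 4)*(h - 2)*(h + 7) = h^3 + h^2 - 34*h + 56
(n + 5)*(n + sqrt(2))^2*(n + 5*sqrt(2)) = n^4 + 5*n^3 + 7*sqrt(2)*n^3 + 22*n^2 + 35*sqrt(2)*n^2 + 10*sqrt(2)*n + 110*n + 50*sqrt(2)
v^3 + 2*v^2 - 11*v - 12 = (v - 3)*(v + 1)*(v + 4)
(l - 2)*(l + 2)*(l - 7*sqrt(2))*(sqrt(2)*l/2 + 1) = sqrt(2)*l^4/2 - 6*l^3 - 9*sqrt(2)*l^2 + 24*l + 28*sqrt(2)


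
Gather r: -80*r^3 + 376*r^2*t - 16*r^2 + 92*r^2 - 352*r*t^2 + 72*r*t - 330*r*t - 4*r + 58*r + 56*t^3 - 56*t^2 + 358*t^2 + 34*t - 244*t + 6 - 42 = -80*r^3 + r^2*(376*t + 76) + r*(-352*t^2 - 258*t + 54) + 56*t^3 + 302*t^2 - 210*t - 36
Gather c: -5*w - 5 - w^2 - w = -w^2 - 6*w - 5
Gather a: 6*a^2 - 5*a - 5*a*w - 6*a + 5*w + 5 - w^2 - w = 6*a^2 + a*(-5*w - 11) - w^2 + 4*w + 5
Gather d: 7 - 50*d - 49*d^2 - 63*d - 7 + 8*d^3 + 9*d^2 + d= 8*d^3 - 40*d^2 - 112*d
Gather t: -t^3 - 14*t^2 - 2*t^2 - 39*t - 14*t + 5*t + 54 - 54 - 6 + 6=-t^3 - 16*t^2 - 48*t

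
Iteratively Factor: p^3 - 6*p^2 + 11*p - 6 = (p - 2)*(p^2 - 4*p + 3) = (p - 3)*(p - 2)*(p - 1)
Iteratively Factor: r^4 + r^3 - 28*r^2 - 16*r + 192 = (r + 4)*(r^3 - 3*r^2 - 16*r + 48) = (r + 4)^2*(r^2 - 7*r + 12) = (r - 4)*(r + 4)^2*(r - 3)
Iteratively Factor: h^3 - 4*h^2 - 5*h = (h)*(h^2 - 4*h - 5) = h*(h - 5)*(h + 1)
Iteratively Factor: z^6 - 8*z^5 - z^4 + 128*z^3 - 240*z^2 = (z - 5)*(z^5 - 3*z^4 - 16*z^3 + 48*z^2) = z*(z - 5)*(z^4 - 3*z^3 - 16*z^2 + 48*z) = z*(z - 5)*(z + 4)*(z^3 - 7*z^2 + 12*z) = z*(z - 5)*(z - 3)*(z + 4)*(z^2 - 4*z) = z^2*(z - 5)*(z - 3)*(z + 4)*(z - 4)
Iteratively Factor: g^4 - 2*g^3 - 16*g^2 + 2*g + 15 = (g - 5)*(g^3 + 3*g^2 - g - 3) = (g - 5)*(g - 1)*(g^2 + 4*g + 3) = (g - 5)*(g - 1)*(g + 1)*(g + 3)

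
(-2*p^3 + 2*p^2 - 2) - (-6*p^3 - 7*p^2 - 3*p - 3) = 4*p^3 + 9*p^2 + 3*p + 1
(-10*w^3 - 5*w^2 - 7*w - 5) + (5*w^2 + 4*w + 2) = -10*w^3 - 3*w - 3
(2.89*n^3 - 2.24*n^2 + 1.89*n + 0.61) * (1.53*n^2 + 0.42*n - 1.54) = 4.4217*n^5 - 2.2134*n^4 - 2.4997*n^3 + 5.1767*n^2 - 2.6544*n - 0.9394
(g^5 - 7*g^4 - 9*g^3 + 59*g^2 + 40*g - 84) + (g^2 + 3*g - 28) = g^5 - 7*g^4 - 9*g^3 + 60*g^2 + 43*g - 112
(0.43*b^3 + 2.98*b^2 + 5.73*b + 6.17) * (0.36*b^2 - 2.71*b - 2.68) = 0.1548*b^5 - 0.0925*b^4 - 7.1654*b^3 - 21.2935*b^2 - 32.0771*b - 16.5356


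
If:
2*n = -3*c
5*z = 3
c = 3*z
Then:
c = 9/5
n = -27/10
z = 3/5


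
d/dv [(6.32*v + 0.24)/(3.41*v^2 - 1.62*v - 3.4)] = (21.5512*v^2 - 10.2384*v - (6.32*v + 0.24)*(6.82*v - 1.62) - 21.488)/(-3.41*v^2 + 1.62*v + 3.4)^2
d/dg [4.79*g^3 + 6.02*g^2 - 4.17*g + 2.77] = 14.37*g^2 + 12.04*g - 4.17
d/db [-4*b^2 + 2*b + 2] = 2 - 8*b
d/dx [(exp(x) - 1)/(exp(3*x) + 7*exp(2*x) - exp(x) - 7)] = 2*(-exp(x) - 4)*exp(x)/(exp(4*x) + 16*exp(3*x) + 78*exp(2*x) + 112*exp(x) + 49)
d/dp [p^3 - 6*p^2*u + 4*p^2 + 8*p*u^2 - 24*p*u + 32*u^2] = 3*p^2 - 12*p*u + 8*p + 8*u^2 - 24*u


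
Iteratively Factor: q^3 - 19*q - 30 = (q + 2)*(q^2 - 2*q - 15) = (q - 5)*(q + 2)*(q + 3)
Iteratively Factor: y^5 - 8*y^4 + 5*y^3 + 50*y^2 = (y - 5)*(y^4 - 3*y^3 - 10*y^2) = (y - 5)^2*(y^3 + 2*y^2) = y*(y - 5)^2*(y^2 + 2*y) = y*(y - 5)^2*(y + 2)*(y)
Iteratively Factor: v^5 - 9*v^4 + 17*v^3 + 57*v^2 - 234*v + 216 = (v - 4)*(v^4 - 5*v^3 - 3*v^2 + 45*v - 54) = (v - 4)*(v + 3)*(v^3 - 8*v^2 + 21*v - 18) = (v - 4)*(v - 2)*(v + 3)*(v^2 - 6*v + 9) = (v - 4)*(v - 3)*(v - 2)*(v + 3)*(v - 3)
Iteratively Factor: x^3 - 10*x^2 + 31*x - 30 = (x - 5)*(x^2 - 5*x + 6) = (x - 5)*(x - 2)*(x - 3)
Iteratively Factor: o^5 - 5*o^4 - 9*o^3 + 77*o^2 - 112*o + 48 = (o - 1)*(o^4 - 4*o^3 - 13*o^2 + 64*o - 48) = (o - 3)*(o - 1)*(o^3 - o^2 - 16*o + 16) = (o - 4)*(o - 3)*(o - 1)*(o^2 + 3*o - 4) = (o - 4)*(o - 3)*(o - 1)^2*(o + 4)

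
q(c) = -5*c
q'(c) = -5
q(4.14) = -20.70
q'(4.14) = -5.00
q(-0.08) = 0.40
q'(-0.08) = -5.00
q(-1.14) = 5.70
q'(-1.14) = -5.00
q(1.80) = -9.00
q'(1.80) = -5.00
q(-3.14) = 15.70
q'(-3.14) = -5.00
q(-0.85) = 4.25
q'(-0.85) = -5.00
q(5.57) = -27.85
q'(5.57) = -5.00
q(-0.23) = 1.15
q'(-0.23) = -5.00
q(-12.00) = 60.00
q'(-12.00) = -5.00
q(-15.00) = 75.00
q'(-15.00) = -5.00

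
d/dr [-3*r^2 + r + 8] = 1 - 6*r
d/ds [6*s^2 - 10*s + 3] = 12*s - 10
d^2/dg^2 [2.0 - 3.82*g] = 0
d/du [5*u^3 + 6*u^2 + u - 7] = 15*u^2 + 12*u + 1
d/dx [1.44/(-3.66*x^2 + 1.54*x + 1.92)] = (10.5408*x - 2.2176)/(-3.66*x^2 + 1.54*x + 1.92)^2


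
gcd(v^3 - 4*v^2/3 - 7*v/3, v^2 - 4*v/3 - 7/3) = v^2 - 4*v/3 - 7/3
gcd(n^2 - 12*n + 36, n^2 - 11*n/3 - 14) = n - 6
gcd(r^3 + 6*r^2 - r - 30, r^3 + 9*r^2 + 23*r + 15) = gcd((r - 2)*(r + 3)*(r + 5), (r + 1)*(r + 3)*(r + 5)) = r^2 + 8*r + 15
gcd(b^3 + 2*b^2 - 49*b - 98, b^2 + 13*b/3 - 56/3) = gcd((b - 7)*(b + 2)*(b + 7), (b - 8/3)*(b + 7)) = b + 7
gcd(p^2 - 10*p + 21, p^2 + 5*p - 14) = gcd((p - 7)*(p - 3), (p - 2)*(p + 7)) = 1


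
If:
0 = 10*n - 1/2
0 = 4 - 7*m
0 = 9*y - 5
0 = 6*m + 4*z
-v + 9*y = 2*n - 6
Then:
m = 4/7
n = 1/20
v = 109/10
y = 5/9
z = -6/7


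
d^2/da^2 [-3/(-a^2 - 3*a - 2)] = 6*(-a^2 - 3*a + (2*a + 3)^2 - 2)/(a^2 + 3*a + 2)^3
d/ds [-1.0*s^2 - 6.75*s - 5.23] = -2.0*s - 6.75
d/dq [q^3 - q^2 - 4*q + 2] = 3*q^2 - 2*q - 4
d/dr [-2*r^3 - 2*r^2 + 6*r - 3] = -6*r^2 - 4*r + 6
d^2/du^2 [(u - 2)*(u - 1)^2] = 6*u - 8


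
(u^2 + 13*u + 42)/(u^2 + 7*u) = (u + 6)/u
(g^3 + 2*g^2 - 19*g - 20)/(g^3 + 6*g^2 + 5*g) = (g - 4)/g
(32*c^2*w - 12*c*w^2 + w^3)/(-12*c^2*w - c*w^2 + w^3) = (-8*c + w)/(3*c + w)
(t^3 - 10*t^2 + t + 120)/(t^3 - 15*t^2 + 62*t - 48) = (t^2 - 2*t - 15)/(t^2 - 7*t + 6)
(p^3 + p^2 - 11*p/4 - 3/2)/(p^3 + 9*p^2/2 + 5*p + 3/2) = (p^2 + p/2 - 3)/(p^2 + 4*p + 3)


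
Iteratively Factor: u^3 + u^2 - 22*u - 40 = (u - 5)*(u^2 + 6*u + 8) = (u - 5)*(u + 2)*(u + 4)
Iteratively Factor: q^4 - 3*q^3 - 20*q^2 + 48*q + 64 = (q + 4)*(q^3 - 7*q^2 + 8*q + 16) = (q - 4)*(q + 4)*(q^2 - 3*q - 4) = (q - 4)*(q + 1)*(q + 4)*(q - 4)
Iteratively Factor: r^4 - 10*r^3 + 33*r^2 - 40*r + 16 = (r - 1)*(r^3 - 9*r^2 + 24*r - 16) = (r - 4)*(r - 1)*(r^2 - 5*r + 4) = (r - 4)*(r - 1)^2*(r - 4)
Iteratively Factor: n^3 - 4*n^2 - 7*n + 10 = (n + 2)*(n^2 - 6*n + 5) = (n - 1)*(n + 2)*(n - 5)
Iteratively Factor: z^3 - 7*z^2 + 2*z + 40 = (z - 4)*(z^2 - 3*z - 10) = (z - 5)*(z - 4)*(z + 2)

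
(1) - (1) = 0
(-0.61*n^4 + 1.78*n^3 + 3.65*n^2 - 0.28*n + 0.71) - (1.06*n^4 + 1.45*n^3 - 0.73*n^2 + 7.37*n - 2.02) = -1.67*n^4 + 0.33*n^3 + 4.38*n^2 - 7.65*n + 2.73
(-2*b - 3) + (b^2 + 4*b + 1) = b^2 + 2*b - 2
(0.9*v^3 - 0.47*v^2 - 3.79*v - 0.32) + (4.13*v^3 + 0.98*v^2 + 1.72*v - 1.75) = 5.03*v^3 + 0.51*v^2 - 2.07*v - 2.07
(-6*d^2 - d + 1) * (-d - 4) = 6*d^3 + 25*d^2 + 3*d - 4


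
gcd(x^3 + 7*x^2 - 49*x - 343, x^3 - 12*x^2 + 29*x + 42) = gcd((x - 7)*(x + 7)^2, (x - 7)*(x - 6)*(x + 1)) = x - 7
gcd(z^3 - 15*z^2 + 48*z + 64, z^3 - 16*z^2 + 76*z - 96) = z - 8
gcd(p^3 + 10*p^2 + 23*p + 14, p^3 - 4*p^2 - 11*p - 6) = p + 1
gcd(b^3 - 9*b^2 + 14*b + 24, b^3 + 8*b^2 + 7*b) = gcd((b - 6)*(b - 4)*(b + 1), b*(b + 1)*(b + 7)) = b + 1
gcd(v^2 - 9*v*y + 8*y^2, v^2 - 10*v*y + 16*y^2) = -v + 8*y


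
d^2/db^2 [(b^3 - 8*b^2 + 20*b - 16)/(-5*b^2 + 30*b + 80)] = 48*(-b^3 + 6*b^2 - 84*b + 200)/(5*(b^6 - 18*b^5 + 60*b^4 + 360*b^3 - 960*b^2 - 4608*b - 4096))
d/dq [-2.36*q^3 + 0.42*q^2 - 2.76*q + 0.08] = -7.08*q^2 + 0.84*q - 2.76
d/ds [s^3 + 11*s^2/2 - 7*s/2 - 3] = 3*s^2 + 11*s - 7/2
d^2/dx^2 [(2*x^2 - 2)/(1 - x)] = 0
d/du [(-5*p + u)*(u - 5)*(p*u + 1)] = -p*(5*p - u)*(u - 5) - (5*p - u)*(p*u + 1) + (u - 5)*(p*u + 1)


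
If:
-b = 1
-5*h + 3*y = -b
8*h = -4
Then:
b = -1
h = -1/2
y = -1/2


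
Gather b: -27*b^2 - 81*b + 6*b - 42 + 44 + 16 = -27*b^2 - 75*b + 18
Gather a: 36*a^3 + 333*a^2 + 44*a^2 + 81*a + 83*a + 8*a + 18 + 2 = 36*a^3 + 377*a^2 + 172*a + 20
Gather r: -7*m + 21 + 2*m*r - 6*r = -7*m + r*(2*m - 6) + 21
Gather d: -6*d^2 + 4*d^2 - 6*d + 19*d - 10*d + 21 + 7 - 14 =-2*d^2 + 3*d + 14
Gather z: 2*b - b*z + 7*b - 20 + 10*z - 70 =9*b + z*(10 - b) - 90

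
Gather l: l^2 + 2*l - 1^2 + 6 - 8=l^2 + 2*l - 3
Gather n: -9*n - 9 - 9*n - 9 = -18*n - 18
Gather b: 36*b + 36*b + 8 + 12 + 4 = 72*b + 24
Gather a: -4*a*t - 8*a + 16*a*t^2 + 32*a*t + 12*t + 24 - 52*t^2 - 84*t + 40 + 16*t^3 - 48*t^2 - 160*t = a*(16*t^2 + 28*t - 8) + 16*t^3 - 100*t^2 - 232*t + 64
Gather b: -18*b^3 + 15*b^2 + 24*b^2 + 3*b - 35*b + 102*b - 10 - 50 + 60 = -18*b^3 + 39*b^2 + 70*b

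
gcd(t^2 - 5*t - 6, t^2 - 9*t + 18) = t - 6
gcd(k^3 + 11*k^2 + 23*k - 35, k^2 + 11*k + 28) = k + 7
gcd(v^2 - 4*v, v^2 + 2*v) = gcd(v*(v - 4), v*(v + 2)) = v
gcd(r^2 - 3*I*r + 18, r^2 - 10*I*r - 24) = r - 6*I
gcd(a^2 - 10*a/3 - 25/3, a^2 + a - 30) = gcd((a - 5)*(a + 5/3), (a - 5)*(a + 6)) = a - 5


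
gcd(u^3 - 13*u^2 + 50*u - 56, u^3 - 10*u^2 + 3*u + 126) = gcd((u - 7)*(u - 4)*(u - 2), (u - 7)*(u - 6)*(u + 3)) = u - 7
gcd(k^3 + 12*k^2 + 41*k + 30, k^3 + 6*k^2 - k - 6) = k^2 + 7*k + 6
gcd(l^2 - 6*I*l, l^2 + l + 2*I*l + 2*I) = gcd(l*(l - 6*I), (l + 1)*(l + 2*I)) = 1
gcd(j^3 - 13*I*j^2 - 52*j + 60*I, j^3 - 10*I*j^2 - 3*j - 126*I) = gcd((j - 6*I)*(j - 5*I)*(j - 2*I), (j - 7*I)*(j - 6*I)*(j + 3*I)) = j - 6*I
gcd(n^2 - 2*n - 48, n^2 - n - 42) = n + 6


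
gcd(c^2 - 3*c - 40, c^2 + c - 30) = 1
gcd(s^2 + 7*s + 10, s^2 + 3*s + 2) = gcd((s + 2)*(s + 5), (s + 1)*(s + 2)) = s + 2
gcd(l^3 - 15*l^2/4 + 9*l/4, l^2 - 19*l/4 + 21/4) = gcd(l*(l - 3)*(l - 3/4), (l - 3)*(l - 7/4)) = l - 3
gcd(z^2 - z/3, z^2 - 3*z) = z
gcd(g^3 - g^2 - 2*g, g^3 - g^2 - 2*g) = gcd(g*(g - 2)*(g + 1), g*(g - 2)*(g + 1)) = g^3 - g^2 - 2*g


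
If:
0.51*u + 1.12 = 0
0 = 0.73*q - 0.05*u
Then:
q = -0.15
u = -2.20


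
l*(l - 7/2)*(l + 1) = l^3 - 5*l^2/2 - 7*l/2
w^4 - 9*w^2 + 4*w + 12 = (w - 2)^2*(w + 1)*(w + 3)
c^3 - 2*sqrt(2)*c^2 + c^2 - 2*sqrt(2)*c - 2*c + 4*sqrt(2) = (c - 1)*(c + 2)*(c - 2*sqrt(2))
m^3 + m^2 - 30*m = m*(m - 5)*(m + 6)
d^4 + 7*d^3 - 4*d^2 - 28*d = d*(d - 2)*(d + 2)*(d + 7)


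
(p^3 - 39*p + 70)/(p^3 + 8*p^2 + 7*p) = (p^2 - 7*p + 10)/(p*(p + 1))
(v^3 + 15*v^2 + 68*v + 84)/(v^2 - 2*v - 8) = (v^2 + 13*v + 42)/(v - 4)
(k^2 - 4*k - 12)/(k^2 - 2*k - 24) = (k + 2)/(k + 4)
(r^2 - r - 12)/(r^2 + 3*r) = (r - 4)/r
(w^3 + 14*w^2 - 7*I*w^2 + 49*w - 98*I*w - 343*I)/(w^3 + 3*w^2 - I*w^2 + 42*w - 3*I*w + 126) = (w^2 + 14*w + 49)/(w^2 + w*(3 + 6*I) + 18*I)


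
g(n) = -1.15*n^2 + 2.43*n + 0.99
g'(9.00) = -18.27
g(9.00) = -70.29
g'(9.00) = -18.27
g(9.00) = -70.29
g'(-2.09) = 7.24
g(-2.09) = -9.11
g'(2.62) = -3.60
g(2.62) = -0.54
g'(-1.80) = 6.57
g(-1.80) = -7.11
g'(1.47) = -0.95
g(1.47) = 2.08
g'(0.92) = 0.31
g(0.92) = 2.25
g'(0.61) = 1.03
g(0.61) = 2.04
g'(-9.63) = 24.58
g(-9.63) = -129.06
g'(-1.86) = 6.71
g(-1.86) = -7.51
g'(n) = 2.43 - 2.3*n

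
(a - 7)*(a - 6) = a^2 - 13*a + 42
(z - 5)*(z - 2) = z^2 - 7*z + 10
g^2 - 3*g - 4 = (g - 4)*(g + 1)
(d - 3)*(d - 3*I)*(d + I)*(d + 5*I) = d^4 - 3*d^3 + 3*I*d^3 + 13*d^2 - 9*I*d^2 - 39*d + 15*I*d - 45*I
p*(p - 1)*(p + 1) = p^3 - p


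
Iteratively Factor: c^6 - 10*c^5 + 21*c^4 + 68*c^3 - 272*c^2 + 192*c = (c - 4)*(c^5 - 6*c^4 - 3*c^3 + 56*c^2 - 48*c) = (c - 4)^2*(c^4 - 2*c^3 - 11*c^2 + 12*c) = (c - 4)^2*(c + 3)*(c^3 - 5*c^2 + 4*c) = (c - 4)^3*(c + 3)*(c^2 - c) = (c - 4)^3*(c - 1)*(c + 3)*(c)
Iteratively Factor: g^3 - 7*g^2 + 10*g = (g - 5)*(g^2 - 2*g) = (g - 5)*(g - 2)*(g)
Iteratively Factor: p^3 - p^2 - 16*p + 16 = (p - 4)*(p^2 + 3*p - 4) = (p - 4)*(p + 4)*(p - 1)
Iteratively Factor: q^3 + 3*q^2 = (q + 3)*(q^2) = q*(q + 3)*(q)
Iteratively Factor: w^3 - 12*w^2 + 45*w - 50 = (w - 5)*(w^2 - 7*w + 10) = (w - 5)^2*(w - 2)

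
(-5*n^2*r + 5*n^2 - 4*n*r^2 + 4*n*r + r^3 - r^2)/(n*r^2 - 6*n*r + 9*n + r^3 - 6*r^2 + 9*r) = (-5*n*r + 5*n + r^2 - r)/(r^2 - 6*r + 9)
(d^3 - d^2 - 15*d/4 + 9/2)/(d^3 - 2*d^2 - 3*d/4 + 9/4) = (d + 2)/(d + 1)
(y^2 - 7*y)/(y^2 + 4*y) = (y - 7)/(y + 4)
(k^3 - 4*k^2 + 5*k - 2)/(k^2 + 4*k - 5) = (k^2 - 3*k + 2)/(k + 5)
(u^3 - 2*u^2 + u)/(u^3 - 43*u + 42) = u*(u - 1)/(u^2 + u - 42)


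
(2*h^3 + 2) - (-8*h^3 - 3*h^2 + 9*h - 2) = 10*h^3 + 3*h^2 - 9*h + 4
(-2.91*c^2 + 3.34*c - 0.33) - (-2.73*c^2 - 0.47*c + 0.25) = -0.18*c^2 + 3.81*c - 0.58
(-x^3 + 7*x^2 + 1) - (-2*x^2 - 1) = -x^3 + 9*x^2 + 2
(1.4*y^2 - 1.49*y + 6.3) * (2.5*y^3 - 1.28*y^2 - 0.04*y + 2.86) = 3.5*y^5 - 5.517*y^4 + 17.6012*y^3 - 4.0004*y^2 - 4.5134*y + 18.018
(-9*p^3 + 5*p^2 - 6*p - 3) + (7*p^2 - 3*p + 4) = -9*p^3 + 12*p^2 - 9*p + 1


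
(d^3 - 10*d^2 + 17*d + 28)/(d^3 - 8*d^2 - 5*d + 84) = (d + 1)/(d + 3)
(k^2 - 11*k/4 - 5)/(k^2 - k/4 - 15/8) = 2*(k - 4)/(2*k - 3)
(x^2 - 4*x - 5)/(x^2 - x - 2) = (x - 5)/(x - 2)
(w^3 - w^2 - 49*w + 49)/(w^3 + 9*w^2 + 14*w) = (w^2 - 8*w + 7)/(w*(w + 2))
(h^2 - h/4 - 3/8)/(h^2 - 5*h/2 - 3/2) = (h - 3/4)/(h - 3)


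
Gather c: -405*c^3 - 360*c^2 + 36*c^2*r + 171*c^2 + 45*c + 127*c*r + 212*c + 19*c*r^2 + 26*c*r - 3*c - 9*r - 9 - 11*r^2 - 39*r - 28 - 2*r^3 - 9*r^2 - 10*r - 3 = -405*c^3 + c^2*(36*r - 189) + c*(19*r^2 + 153*r + 254) - 2*r^3 - 20*r^2 - 58*r - 40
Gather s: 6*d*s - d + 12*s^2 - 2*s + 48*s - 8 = -d + 12*s^2 + s*(6*d + 46) - 8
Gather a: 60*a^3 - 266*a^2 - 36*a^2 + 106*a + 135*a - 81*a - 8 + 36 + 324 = 60*a^3 - 302*a^2 + 160*a + 352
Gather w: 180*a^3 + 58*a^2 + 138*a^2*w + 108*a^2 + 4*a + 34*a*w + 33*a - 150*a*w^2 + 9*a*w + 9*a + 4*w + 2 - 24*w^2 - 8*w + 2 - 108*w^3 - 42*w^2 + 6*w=180*a^3 + 166*a^2 + 46*a - 108*w^3 + w^2*(-150*a - 66) + w*(138*a^2 + 43*a + 2) + 4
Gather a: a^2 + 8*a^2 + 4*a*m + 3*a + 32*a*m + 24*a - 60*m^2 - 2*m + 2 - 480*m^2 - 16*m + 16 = 9*a^2 + a*(36*m + 27) - 540*m^2 - 18*m + 18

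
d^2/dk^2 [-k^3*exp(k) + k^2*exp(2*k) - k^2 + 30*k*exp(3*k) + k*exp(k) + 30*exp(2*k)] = -k^3*exp(k) + 4*k^2*exp(2*k) - 6*k^2*exp(k) + 270*k*exp(3*k) + 8*k*exp(2*k) - 5*k*exp(k) + 180*exp(3*k) + 122*exp(2*k) + 2*exp(k) - 2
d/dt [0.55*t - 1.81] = 0.550000000000000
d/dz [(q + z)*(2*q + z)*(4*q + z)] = 14*q^2 + 14*q*z + 3*z^2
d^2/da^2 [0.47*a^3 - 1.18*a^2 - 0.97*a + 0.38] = 2.82*a - 2.36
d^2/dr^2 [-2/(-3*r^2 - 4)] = 12*(9*r^2 - 4)/(3*r^2 + 4)^3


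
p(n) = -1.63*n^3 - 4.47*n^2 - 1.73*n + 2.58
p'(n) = -4.89*n^2 - 8.94*n - 1.73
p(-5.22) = 121.66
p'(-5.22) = -88.31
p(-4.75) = 84.63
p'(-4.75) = -69.60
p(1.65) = -19.77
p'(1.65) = -29.79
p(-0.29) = 2.75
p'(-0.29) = 0.45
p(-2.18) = 2.00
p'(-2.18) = -5.48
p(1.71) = -21.60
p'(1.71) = -31.32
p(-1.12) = 1.20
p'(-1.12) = 2.15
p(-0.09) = 2.70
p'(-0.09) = -0.97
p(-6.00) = 204.12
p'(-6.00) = -124.13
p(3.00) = -86.85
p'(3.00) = -72.56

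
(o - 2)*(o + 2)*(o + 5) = o^3 + 5*o^2 - 4*o - 20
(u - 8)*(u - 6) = u^2 - 14*u + 48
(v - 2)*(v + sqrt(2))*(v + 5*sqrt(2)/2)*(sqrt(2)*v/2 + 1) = sqrt(2)*v^4/2 - sqrt(2)*v^3 + 9*v^3/2 - 9*v^2 + 6*sqrt(2)*v^2 - 12*sqrt(2)*v + 5*v - 10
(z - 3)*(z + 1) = z^2 - 2*z - 3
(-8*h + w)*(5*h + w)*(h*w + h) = -40*h^3*w - 40*h^3 - 3*h^2*w^2 - 3*h^2*w + h*w^3 + h*w^2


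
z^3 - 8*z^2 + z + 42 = (z - 7)*(z - 3)*(z + 2)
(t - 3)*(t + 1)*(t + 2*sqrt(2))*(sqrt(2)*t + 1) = sqrt(2)*t^4 - 2*sqrt(2)*t^3 + 5*t^3 - 10*t^2 - sqrt(2)*t^2 - 15*t - 4*sqrt(2)*t - 6*sqrt(2)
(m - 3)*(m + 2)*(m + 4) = m^3 + 3*m^2 - 10*m - 24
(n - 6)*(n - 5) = n^2 - 11*n + 30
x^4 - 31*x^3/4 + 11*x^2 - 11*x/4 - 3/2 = (x - 6)*(x - 1)^2*(x + 1/4)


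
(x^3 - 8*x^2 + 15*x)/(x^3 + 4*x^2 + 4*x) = (x^2 - 8*x + 15)/(x^2 + 4*x + 4)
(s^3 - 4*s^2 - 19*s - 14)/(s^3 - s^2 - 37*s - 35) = (s + 2)/(s + 5)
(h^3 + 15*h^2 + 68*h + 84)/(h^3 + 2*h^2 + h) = (h^3 + 15*h^2 + 68*h + 84)/(h*(h^2 + 2*h + 1))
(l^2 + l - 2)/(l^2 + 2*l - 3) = (l + 2)/(l + 3)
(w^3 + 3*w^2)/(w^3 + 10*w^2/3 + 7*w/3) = 3*w*(w + 3)/(3*w^2 + 10*w + 7)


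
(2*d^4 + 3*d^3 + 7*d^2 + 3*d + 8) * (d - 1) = 2*d^5 + d^4 + 4*d^3 - 4*d^2 + 5*d - 8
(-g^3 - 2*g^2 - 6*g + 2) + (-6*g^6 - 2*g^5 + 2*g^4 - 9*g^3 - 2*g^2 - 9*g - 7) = -6*g^6 - 2*g^5 + 2*g^4 - 10*g^3 - 4*g^2 - 15*g - 5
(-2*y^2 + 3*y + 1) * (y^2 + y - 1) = -2*y^4 + y^3 + 6*y^2 - 2*y - 1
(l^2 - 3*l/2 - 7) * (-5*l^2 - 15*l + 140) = -5*l^4 - 15*l^3/2 + 395*l^2/2 - 105*l - 980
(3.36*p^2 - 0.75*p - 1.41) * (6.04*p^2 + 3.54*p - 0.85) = 20.2944*p^4 + 7.3644*p^3 - 14.0274*p^2 - 4.3539*p + 1.1985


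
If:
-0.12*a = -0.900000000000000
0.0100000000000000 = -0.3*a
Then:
No Solution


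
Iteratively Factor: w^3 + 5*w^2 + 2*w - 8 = (w + 2)*(w^2 + 3*w - 4) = (w - 1)*(w + 2)*(w + 4)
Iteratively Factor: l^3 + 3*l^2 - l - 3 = (l + 1)*(l^2 + 2*l - 3) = (l + 1)*(l + 3)*(l - 1)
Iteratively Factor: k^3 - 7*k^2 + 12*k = (k - 4)*(k^2 - 3*k) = (k - 4)*(k - 3)*(k)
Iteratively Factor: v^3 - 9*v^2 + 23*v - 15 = (v - 5)*(v^2 - 4*v + 3) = (v - 5)*(v - 3)*(v - 1)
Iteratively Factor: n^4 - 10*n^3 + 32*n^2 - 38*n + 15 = (n - 1)*(n^3 - 9*n^2 + 23*n - 15) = (n - 1)^2*(n^2 - 8*n + 15) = (n - 5)*(n - 1)^2*(n - 3)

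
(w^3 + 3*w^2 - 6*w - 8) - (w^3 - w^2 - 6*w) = 4*w^2 - 8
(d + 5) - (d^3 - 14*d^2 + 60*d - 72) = -d^3 + 14*d^2 - 59*d + 77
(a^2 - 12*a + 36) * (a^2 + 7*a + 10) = a^4 - 5*a^3 - 38*a^2 + 132*a + 360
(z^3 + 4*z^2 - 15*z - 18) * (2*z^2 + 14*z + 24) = 2*z^5 + 22*z^4 + 50*z^3 - 150*z^2 - 612*z - 432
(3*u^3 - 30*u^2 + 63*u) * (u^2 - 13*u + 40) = 3*u^5 - 69*u^4 + 573*u^3 - 2019*u^2 + 2520*u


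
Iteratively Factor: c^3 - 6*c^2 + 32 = (c + 2)*(c^2 - 8*c + 16) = (c - 4)*(c + 2)*(c - 4)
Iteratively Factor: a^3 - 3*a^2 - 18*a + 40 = (a - 2)*(a^2 - a - 20) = (a - 5)*(a - 2)*(a + 4)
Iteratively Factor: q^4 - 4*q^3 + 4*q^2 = (q)*(q^3 - 4*q^2 + 4*q) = q^2*(q^2 - 4*q + 4) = q^2*(q - 2)*(q - 2)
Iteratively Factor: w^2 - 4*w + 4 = (w - 2)*(w - 2)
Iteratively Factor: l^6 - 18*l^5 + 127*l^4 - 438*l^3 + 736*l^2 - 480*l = (l - 5)*(l^5 - 13*l^4 + 62*l^3 - 128*l^2 + 96*l) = (l - 5)*(l - 2)*(l^4 - 11*l^3 + 40*l^2 - 48*l) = (l - 5)*(l - 4)*(l - 2)*(l^3 - 7*l^2 + 12*l) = (l - 5)*(l - 4)*(l - 3)*(l - 2)*(l^2 - 4*l) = (l - 5)*(l - 4)^2*(l - 3)*(l - 2)*(l)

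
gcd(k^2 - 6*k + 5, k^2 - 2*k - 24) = 1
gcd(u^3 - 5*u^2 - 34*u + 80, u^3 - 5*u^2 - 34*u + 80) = u^3 - 5*u^2 - 34*u + 80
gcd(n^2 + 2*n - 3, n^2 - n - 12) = n + 3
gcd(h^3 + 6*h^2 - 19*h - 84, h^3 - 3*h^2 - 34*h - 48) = h + 3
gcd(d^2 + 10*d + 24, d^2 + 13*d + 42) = d + 6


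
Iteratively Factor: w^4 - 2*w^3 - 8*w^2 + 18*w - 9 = (w + 3)*(w^3 - 5*w^2 + 7*w - 3) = (w - 1)*(w + 3)*(w^2 - 4*w + 3) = (w - 3)*(w - 1)*(w + 3)*(w - 1)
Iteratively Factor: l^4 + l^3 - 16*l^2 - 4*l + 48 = (l - 3)*(l^3 + 4*l^2 - 4*l - 16) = (l - 3)*(l + 4)*(l^2 - 4) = (l - 3)*(l + 2)*(l + 4)*(l - 2)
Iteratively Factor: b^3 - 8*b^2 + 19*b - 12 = (b - 1)*(b^2 - 7*b + 12) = (b - 3)*(b - 1)*(b - 4)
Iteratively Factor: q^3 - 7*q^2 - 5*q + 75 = (q - 5)*(q^2 - 2*q - 15) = (q - 5)*(q + 3)*(q - 5)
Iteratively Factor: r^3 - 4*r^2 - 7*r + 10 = (r - 5)*(r^2 + r - 2) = (r - 5)*(r - 1)*(r + 2)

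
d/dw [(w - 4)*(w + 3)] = 2*w - 1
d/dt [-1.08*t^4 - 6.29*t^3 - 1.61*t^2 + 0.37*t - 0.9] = -4.32*t^3 - 18.87*t^2 - 3.22*t + 0.37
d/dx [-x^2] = -2*x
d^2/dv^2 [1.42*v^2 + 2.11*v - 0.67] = 2.84000000000000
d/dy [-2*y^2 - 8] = -4*y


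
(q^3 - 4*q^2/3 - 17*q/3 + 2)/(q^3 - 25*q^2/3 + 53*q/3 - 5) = (q + 2)/(q - 5)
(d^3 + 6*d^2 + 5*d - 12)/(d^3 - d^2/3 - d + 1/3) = 3*(d^2 + 7*d + 12)/(3*d^2 + 2*d - 1)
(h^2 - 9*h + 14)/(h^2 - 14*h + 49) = (h - 2)/(h - 7)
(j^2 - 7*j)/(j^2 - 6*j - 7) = j/(j + 1)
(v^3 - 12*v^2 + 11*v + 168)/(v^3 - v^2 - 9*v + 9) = (v^2 - 15*v + 56)/(v^2 - 4*v + 3)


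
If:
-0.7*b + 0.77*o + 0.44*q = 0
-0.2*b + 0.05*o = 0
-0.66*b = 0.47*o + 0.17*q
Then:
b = 0.00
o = 0.00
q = 0.00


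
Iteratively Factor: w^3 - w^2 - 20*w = (w - 5)*(w^2 + 4*w) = (w - 5)*(w + 4)*(w)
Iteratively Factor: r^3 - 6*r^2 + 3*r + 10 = (r - 2)*(r^2 - 4*r - 5) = (r - 5)*(r - 2)*(r + 1)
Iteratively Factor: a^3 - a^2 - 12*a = (a + 3)*(a^2 - 4*a) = (a - 4)*(a + 3)*(a)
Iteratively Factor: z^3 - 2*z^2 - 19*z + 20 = (z - 5)*(z^2 + 3*z - 4) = (z - 5)*(z - 1)*(z + 4)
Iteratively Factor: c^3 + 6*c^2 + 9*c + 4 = (c + 1)*(c^2 + 5*c + 4) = (c + 1)*(c + 4)*(c + 1)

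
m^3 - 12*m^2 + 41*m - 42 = (m - 7)*(m - 3)*(m - 2)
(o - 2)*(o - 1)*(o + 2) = o^3 - o^2 - 4*o + 4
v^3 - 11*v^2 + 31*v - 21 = (v - 7)*(v - 3)*(v - 1)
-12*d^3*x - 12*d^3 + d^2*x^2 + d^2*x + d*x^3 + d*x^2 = (-3*d + x)*(4*d + x)*(d*x + d)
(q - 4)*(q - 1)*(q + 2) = q^3 - 3*q^2 - 6*q + 8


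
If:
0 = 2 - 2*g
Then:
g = 1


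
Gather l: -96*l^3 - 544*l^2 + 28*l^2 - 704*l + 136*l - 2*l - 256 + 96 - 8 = -96*l^3 - 516*l^2 - 570*l - 168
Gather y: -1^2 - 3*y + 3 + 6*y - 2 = 3*y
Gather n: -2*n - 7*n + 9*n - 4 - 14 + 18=0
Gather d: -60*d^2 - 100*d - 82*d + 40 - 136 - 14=-60*d^2 - 182*d - 110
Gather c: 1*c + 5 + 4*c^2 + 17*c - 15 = 4*c^2 + 18*c - 10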